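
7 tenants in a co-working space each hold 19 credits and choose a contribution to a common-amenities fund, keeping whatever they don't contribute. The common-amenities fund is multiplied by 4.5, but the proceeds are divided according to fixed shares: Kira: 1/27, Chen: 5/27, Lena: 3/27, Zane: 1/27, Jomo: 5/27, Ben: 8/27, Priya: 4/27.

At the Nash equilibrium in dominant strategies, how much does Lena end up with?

28.50 credits

Each unit j contributes comes back to j as 4.5 × (j's share), so j prefers to contribute only if that share exceeds 1/4.5 = 0.2222; otherwise keeping the unit dominates.
Ben alone (share 8/27) is above the threshold, contributing 19; the remaining 6 contribute 0. Total contributed: 19.
Lena keeps 19 and receives 4.5 × 19 × 3/27 = 9.50 from the common-amenities fund, for a payoff of 28.50.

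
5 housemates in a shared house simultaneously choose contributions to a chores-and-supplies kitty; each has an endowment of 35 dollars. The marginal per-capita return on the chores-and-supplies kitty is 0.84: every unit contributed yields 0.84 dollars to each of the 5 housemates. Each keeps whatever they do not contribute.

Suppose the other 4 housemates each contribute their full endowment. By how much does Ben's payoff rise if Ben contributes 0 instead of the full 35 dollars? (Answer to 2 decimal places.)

Switching from a contribution of 35 to 0 lets Ben keep an extra 35 dollars, but lowers the chores-and-supplies kitty by 35, which costs Ben their own share of that drop: 0.84 × 35 = 29.40.
Net gain = 35 − 29.40 = 5.60. The private return per contributed unit (0.84) is below 1, so free-riding is indeed the best response regardless of what the others do.

5.60 dollars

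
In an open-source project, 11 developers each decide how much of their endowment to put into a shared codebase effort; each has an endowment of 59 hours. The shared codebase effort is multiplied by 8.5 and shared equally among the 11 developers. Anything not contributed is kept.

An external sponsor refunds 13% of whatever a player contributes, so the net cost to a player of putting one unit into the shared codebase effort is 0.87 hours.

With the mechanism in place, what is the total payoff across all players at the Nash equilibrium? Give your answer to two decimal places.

649.00 hours

With the mechanism, a contributed unit returns (8.5/11) / 0.87 = 0.8882 per unit of net cost — still below 1 — so contributing 0 remains dominant for every player.
Everyone keeps their endowment and the group total is 11 × 59 = 649.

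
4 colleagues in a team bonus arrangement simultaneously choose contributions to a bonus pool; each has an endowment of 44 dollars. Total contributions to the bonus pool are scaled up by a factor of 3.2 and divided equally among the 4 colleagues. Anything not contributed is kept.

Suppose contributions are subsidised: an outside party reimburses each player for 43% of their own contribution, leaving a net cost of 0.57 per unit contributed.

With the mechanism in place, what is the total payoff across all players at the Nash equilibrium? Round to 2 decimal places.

638.88 dollars

Under the mechanism each unit contributed yields (3.2/4) / 0.57 = 1.4035 back to its contributor per unit of net cost, which exceeds 1, making full contribution the dominant choice for everyone.
So the Nash equilibrium is full contribution by all 4; the group earns 4 × (44 × 0.43 + 3.2 × 44) = 638.88.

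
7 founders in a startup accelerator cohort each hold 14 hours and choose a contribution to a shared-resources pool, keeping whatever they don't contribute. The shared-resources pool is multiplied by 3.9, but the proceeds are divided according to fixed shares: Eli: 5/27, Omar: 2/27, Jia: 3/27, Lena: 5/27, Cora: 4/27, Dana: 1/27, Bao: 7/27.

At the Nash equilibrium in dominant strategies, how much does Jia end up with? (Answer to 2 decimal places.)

Each unit j contributes comes back to j as 3.9 × (j's share), so j prefers to contribute only if that share exceeds 1/3.9 = 0.2564; otherwise keeping the unit dominates.
Only Bao (7/27) clears that bar, contributing 14; the remaining 6 contribute 0. Total contributed: 14.
Jia keeps 14 and receives 3.9 × 14 × 3/27 = 6.07 from the shared-resources pool, for a payoff of 20.07.

20.07 hours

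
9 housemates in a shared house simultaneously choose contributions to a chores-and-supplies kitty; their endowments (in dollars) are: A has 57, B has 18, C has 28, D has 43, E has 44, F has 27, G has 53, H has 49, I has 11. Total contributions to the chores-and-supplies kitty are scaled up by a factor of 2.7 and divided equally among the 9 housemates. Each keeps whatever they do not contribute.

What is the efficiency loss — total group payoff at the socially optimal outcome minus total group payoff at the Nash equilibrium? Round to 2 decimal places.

561.00 dollars

The private return per contributed unit is 2.7/9 = 0.3000 < 1 for every player regardless of endowment, so the Nash equilibrium is zero contribution and the group total is Σ E_j = 57 + 18 + 28 + 43 + 44 + 27 + 53 + 49 + 11 = 330.
Each contributed unit returns 2.700 to the group, so the social optimum is full contribution by everyone: group total = 2.700 × 330 = 891.00.
Efficiency loss = (2.700 − 1) × 330 = 561.00.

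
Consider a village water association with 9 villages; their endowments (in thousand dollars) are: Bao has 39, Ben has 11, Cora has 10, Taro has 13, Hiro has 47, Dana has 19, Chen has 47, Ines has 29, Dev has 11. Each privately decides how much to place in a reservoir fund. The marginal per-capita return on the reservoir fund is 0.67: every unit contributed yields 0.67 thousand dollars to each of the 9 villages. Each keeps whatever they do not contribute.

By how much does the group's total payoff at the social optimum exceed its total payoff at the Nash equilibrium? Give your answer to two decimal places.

The private return per contributed unit is 0.67 < 1 for everyone, so the Nash equilibrium is zero contribution and the group total is Σ E_j = 39 + 11 + 10 + 13 + 47 + 19 + 47 + 29 + 11 = 226.
Each contributed unit returns 6.030 to the group, so the social optimum is full contribution by everyone: group total = 6.030 × 226 = 1362.78.
Efficiency loss = (6.030 − 1) × 226 = 1136.78.

1136.78 thousand dollars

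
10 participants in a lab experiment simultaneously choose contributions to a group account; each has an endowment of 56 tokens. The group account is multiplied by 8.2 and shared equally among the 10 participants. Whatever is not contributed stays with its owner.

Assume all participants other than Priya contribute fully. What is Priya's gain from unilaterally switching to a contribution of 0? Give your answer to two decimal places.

10.08 tokens

Switching from a contribution of 56 to 0 lets Priya keep an extra 56 tokens, but lowers the group account by 56, which costs Priya their own share of that drop: 8.2/10 × 56 = 45.92.
Net gain = 56 − 45.92 = 10.08. The private return per contributed unit (0.8200) is below 1, so free-riding is indeed the best response regardless of what the others do.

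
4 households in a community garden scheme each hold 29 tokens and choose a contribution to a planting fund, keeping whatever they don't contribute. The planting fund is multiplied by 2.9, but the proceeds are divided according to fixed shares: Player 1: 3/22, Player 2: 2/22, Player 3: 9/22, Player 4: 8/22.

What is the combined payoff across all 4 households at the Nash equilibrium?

226.20 tokens

Player j's private return per contributed unit is 2.9 × (j's share). Contributing is weakly dominant for j when that share is at least 1/2.9 = 0.3448, and contributing 0 is dominant otherwise.
Player 3 and Player 4 clear that bar, contributing 29 each; the remaining 2 contribute 0. Total contributed: 58.
The planting fund pays out 2.9 × 58 = 168.20 in total (split across the unequal shares, but the aggregate is all that matters for the group sum).
The 2 free-riders keep 29 each, adding 58. Group total = 58 + 168.20 = 226.20.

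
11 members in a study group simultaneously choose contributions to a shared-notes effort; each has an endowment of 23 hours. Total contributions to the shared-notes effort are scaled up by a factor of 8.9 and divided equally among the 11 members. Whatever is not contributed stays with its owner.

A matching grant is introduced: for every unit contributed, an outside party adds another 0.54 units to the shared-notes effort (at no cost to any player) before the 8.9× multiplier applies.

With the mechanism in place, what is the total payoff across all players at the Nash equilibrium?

3467.62 hours

Under the mechanism each unit contributed yields 8.9 × 1.54 / 11 = 1.2460 back to its contributor per unit of net cost, which exceeds 1, making full contribution the dominant choice for everyone.
At the Nash equilibrium everyone contributes 23. Group total payoff = 8.9 × 1.54 × 253 = 3467.62.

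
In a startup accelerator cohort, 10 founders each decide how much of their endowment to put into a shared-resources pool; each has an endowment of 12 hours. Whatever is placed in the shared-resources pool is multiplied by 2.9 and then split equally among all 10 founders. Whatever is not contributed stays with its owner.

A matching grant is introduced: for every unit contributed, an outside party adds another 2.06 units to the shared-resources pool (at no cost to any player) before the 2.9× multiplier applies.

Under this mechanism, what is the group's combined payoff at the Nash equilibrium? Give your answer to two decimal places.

120.00 hours

The effective private return is 2.9 × 3.06 / 10 = 0.8874, which is still under 1, so the mechanism doesn't change anyone's dominant strategy: zero contribution.
Everyone keeps their endowment and the group total is 10 × 12 = 120.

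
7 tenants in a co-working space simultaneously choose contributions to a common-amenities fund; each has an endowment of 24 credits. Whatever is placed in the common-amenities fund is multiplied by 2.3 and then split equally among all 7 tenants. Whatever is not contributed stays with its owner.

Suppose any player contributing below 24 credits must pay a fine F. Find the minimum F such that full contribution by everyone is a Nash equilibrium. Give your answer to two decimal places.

Given the others contribute fully, the best deviation is to contribute 0 (any partial contribution still incurs the fine and gives up units whose private return 0.3286 is below 1).
Deviating from 24 to 0 saves 24 credits but forfeits the deviator's share of the drop in the common-amenities fund: 2.3/7 × 24 = 7.89.
So the deviation gain is 24 − 7.89 = 16.11, and the fine must be at least 16.11 credits to wipe it out.

16.11 credits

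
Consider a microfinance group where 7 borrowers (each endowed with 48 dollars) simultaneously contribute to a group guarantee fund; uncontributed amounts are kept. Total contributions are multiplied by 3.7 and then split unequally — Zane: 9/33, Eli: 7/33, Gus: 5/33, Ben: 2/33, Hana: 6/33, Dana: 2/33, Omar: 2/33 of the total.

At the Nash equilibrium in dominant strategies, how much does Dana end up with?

58.76 dollars

Each unit j contributes comes back to j as 3.7 × (j's share), so j prefers to contribute only if that share exceeds 1/3.7 = 0.2703; otherwise keeping the unit dominates.
Zane alone (share 9/33) is above the threshold, contributing 48; the remaining 6 contribute 0. Total contributed: 48.
Dana keeps 48 and receives 3.7 × 48 × 2/33 = 10.76 from the group guarantee fund, for a payoff of 58.76.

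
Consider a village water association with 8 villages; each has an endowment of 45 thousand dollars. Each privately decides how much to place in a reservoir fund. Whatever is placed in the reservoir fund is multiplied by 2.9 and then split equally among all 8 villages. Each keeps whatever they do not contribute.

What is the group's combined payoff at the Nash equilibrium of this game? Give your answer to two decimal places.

Each contributed unit returns 2.9/8 = 0.3625 to its contributor — below 1 — so contributing 0 is dominant for every player. At the Nash equilibrium everyone keeps their 45, and the group total is 8 × 45 = 360.

360.00 thousand dollars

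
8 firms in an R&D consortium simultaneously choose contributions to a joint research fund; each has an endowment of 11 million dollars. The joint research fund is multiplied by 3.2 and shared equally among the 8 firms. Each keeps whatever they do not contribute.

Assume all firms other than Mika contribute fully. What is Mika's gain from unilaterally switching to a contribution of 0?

Switching from a contribution of 11 to 0 lets Mika keep an extra 11 million dollars, but lowers the joint research fund by 11, which costs Mika their own share of that drop: 3.2/8 × 11 = 4.40.
Net gain = 11 − 4.40 = 6.60. The private return per contributed unit (0.4000) is below 1, so free-riding is indeed the best response regardless of what the others do.

6.60 million dollars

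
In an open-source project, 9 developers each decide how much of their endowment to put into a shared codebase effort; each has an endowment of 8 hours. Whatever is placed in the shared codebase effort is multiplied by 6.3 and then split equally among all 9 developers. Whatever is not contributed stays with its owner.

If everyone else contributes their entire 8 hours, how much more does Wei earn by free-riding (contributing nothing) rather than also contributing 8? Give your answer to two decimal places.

2.40 hours

Switching from a contribution of 8 to 0 lets Wei keep an extra 8 hours, but lowers the shared codebase effort by 8, which costs Wei their own share of that drop: 6.3/9 × 8 = 5.60.
Net gain = 8 − 5.60 = 2.40. The private return per contributed unit (0.7000) is below 1, so free-riding is indeed the best response regardless of what the others do.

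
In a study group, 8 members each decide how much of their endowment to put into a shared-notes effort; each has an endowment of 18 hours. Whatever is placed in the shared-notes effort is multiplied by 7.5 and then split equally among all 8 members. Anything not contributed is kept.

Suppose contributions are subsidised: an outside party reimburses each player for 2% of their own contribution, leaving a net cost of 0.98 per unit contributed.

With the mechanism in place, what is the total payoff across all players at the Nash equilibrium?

Even with the mechanism, each unit contributed returns only (7.5/8) / 0.98 = 0.9566 per unit of net cost, so contributing nothing is still dominant.
Everyone keeps their endowment and the group total is 8 × 18 = 144.

144.00 hours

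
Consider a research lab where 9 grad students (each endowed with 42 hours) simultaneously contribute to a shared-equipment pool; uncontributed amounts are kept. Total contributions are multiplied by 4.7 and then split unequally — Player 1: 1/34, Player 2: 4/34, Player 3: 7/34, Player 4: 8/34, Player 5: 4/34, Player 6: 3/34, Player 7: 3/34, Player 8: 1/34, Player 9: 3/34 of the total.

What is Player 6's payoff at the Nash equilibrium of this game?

59.42 hours

For player j, contributing a unit is worthwhile iff 4.7 × (j's share) ≥ 1, i.e. iff j's share is at least 0.2128.
The only share above 0.2128 is Player 4's 8/34, contributing 42; the remaining 8 contribute 0. Total contributed: 42.
Player 6 keeps 42 and receives 4.7 × 42 × 3/34 = 17.42 from the shared-equipment pool, for a payoff of 59.42.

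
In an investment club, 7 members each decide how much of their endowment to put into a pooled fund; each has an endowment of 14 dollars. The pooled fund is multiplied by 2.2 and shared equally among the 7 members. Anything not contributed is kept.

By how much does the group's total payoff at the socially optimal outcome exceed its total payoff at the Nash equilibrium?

117.60 dollars

Each contributed unit returns 2.2/7 = 0.3143 to its contributor — below 1 — so contributing 0 is dominant for every player. At the Nash equilibrium everyone keeps their 14, and the group total is 7 × 14 = 98.
Each contributed unit returns 2.200 to the group as a whole (0.3143 to each of 7 players), which exceeds 1, so the social optimum is full contribution: group total = 2.200 × 98 = 215.60.
Efficiency loss = 215.60 − 98 = 117.60.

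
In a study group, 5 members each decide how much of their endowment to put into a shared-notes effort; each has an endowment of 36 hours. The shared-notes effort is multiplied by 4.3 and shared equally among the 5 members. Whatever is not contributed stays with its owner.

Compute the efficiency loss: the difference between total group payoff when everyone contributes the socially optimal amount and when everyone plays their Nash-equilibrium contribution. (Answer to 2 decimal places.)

594.00 hours

Each contributed unit returns 4.3/5 = 0.8600 to its contributor — below 1 — so contributing 0 is dominant for every player. At the Nash equilibrium everyone keeps their 36, and the group total is 5 × 36 = 180.
Each contributed unit returns 4.300 to the group as a whole (0.8600 to each of 5 players), which exceeds 1, so the social optimum is full contribution: group total = 4.300 × 180 = 774.00.
Efficiency loss = 774.00 − 180 = 594.00.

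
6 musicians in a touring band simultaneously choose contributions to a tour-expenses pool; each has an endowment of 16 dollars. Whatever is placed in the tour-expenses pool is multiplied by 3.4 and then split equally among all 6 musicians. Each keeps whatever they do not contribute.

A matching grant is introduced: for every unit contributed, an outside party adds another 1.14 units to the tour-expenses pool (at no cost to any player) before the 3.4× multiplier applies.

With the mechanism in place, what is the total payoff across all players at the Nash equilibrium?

698.50 dollars

Under the mechanism each unit contributed yields 3.4 × 2.14 / 6 = 1.2127 back to its contributor per unit of net cost, which exceeds 1, making full contribution the dominant choice for everyone.
At the Nash equilibrium everyone contributes 16. Group total payoff = 3.4 × 2.14 × 96 = 698.50.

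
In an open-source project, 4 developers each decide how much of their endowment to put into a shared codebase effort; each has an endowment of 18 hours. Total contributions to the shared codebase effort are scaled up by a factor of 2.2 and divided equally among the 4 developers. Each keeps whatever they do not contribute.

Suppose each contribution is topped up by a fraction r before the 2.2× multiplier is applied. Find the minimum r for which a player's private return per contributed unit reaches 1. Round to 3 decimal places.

0.818

With matching at rate r, one contributed unit becomes (1 + r) in the shared codebase effort and returns 2.2 × (1 + r) / 4 to the contributor.
Setting this equal to 1: 1 + r = 4/2.2 = 1.8182.
So the minimum matching rate is r = 1.8182 − 1 = 0.818.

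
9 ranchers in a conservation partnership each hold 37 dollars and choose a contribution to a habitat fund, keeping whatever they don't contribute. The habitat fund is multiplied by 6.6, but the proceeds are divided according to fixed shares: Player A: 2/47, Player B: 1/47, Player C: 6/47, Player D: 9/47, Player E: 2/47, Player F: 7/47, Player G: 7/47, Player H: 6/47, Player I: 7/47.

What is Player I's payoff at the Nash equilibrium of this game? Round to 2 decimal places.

73.37 dollars

For player j, contributing a unit is worthwhile iff 6.6 × (j's share) ≥ 1, i.e. iff j's share is at least 0.1515.
The only share above 0.1515 is Player D's 9/47, contributing 37; the remaining 8 contribute 0. Total contributed: 37.
Player I keeps 37 and receives 6.6 × 37 × 7/47 = 36.37 from the habitat fund, for a payoff of 73.37.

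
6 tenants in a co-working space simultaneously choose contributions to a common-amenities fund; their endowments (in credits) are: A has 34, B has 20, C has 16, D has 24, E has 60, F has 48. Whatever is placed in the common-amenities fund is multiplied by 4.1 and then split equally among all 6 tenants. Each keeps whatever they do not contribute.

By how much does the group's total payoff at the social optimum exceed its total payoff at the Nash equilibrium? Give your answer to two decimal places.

626.20 credits

The private return per contributed unit is 4.1/6 = 0.6833 < 1 for every player regardless of endowment, so the Nash equilibrium is zero contribution and the group total is Σ E_j = 34 + 20 + 16 + 24 + 60 + 48 = 202.
Each contributed unit returns 4.100 to the group, so the social optimum is full contribution by everyone: group total = 4.100 × 202 = 828.20.
Efficiency loss = (4.100 − 1) × 202 = 626.20.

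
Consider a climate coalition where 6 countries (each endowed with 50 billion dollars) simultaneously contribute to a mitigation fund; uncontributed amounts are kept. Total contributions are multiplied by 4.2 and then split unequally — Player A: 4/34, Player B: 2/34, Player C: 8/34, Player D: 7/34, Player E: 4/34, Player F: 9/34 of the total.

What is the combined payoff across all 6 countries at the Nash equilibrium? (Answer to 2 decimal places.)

Player j's private return per contributed unit is 4.2 × (j's share). Contributing is weakly dominant for j when that share is at least 1/4.2 = 0.2381, and contributing 0 is dominant otherwise.
Only Player F (9/34) clears that bar, contributing 50; the remaining 5 contribute 0. Total contributed: 50.
The mitigation fund pays out 4.2 × 50 = 210.00 in total (split across the unequal shares, but the aggregate is all that matters for the group sum).
The 5 free-riders keep 50 each, adding 250. Group total = 250 + 210.00 = 460.00.

460.00 billion dollars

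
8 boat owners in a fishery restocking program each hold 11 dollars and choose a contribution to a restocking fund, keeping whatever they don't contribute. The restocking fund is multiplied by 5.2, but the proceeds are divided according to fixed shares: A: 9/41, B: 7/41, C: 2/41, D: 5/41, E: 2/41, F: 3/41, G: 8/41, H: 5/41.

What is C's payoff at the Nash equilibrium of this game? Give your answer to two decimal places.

16.58 dollars

Player j's private return per contributed unit is 5.2 × (j's share). Contributing is weakly dominant for j when that share is at least 1/5.2 = 0.1923, and contributing 0 is dominant otherwise.
A and G are above the threshold, contributing 11 each; the remaining 6 contribute 0. Total contributed: 22.
C keeps 11 and receives 5.2 × 22 × 2/41 = 5.58 from the restocking fund, for a payoff of 16.58.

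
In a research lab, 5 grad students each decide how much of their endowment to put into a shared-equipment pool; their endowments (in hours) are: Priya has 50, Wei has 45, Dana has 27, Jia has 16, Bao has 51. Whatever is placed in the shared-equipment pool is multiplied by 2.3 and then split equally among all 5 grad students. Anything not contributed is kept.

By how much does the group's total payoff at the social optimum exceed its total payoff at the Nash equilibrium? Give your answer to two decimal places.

245.70 hours

The private return per contributed unit is 2.3/5 = 0.4600 < 1 for every player regardless of endowment, so the Nash equilibrium is zero contribution and the group total is Σ E_j = 50 + 45 + 27 + 16 + 51 = 189.
Each contributed unit returns 2.300 to the group, so the social optimum is full contribution by everyone: group total = 2.300 × 189 = 434.70.
Efficiency loss = (2.300 − 1) × 189 = 245.70.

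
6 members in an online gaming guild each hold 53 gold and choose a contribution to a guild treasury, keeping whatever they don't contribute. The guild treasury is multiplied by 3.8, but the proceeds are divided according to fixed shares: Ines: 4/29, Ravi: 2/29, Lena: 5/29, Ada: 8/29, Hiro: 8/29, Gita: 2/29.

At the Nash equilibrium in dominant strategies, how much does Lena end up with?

122.45 gold

A player with share s gets back 3.8·s per unit contributed, so full contribution is dominant for anyone with s > 1/3.8 = 0.2632 and zero contribution is dominant for anyone below.
Ada and Hiro are above the threshold, contributing 53 each; the remaining 4 contribute 0. Total contributed: 106.
Lena keeps 53 and receives 3.8 × 106 × 5/29 = 69.45 from the guild treasury, for a payoff of 122.45.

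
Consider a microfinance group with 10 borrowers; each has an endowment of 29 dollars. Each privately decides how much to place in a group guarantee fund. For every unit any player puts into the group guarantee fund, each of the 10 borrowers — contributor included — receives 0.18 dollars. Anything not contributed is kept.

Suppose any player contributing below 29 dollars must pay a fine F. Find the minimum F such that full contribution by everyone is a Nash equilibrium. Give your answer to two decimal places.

23.78 dollars

Given the others contribute fully, the best deviation is to contribute 0 (any partial contribution still incurs the fine and gives up units whose private return 0.18 is below 1).
Deviating from 29 to 0 saves 29 dollars but forfeits the deviator's share of the drop in the group guarantee fund: 0.18 × 29 = 5.22.
So the deviation gain is 29 − 5.22 = 23.78, and the fine must be at least 23.78 dollars to wipe it out.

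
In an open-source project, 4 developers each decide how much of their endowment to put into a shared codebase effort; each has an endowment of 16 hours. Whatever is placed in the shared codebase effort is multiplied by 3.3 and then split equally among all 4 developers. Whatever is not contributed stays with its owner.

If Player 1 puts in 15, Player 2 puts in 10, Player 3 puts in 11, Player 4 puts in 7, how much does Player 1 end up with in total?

Total contributed: 15 + 10 + 11 + 7 = 43.
Each receives 3.3 × 43 / 4 = 35.48 from the shared codebase effort.
Player 1 keeps 16 − 15 = 1, so Player 1's payoff is 1 + 35.48 = 36.48.

36.48 hours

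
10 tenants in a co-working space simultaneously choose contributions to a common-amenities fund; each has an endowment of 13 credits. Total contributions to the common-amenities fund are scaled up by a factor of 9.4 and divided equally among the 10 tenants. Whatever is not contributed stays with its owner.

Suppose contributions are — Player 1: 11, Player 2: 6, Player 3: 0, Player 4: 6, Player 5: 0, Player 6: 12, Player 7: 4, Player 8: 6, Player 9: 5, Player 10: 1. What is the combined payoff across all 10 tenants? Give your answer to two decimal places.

558.40 credits

Total contributed: 11 + 6 + 0 + 6 + 0 + 12 + 4 + 6 + 5 + 1 = 51; total kept: 10 × 13 − 51 = 79.
The common-amenities fund pays out 9.4 × 51 = 479.40 in aggregate.
Group total = 79 + 479.40 = 558.40.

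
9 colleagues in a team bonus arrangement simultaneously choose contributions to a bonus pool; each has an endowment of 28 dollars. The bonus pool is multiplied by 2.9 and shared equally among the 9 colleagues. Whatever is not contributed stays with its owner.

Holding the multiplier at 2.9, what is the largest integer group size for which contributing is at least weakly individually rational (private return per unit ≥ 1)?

2

Private return per unit is 2.9/(group size), which is ≥ 1 whenever the group size is ≤ 2.9.
The largest such integer is 2.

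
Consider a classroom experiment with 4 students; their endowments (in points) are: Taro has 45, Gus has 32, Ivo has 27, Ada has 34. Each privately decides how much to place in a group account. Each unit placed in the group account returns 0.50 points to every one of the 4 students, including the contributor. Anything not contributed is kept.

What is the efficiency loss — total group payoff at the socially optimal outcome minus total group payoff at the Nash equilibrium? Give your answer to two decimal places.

138.00 points

The private return per contributed unit is 0.50 < 1 for everyone, so the Nash equilibrium is zero contribution and the group total is Σ E_j = 45 + 32 + 27 + 34 = 138.
Each contributed unit returns 2.000 to the group, so the social optimum is full contribution by everyone: group total = 2.000 × 138 = 276.00.
Efficiency loss = (2.000 − 1) × 138 = 138.00.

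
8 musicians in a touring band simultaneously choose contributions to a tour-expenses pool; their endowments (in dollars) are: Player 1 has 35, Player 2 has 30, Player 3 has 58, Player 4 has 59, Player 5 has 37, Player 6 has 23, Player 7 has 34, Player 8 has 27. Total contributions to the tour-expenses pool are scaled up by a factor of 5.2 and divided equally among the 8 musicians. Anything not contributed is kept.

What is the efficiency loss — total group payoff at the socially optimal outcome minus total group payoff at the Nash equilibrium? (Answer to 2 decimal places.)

1272.60 dollars

The private return per contributed unit is 5.2/8 = 0.6500 < 1 for every player regardless of endowment, so the Nash equilibrium is zero contribution and the group total is Σ E_j = 35 + 30 + 58 + 59 + 37 + 23 + 34 + 27 = 303.
Each contributed unit returns 5.200 to the group, so the social optimum is full contribution by everyone: group total = 5.200 × 303 = 1575.60.
Efficiency loss = (5.200 − 1) × 303 = 1272.60.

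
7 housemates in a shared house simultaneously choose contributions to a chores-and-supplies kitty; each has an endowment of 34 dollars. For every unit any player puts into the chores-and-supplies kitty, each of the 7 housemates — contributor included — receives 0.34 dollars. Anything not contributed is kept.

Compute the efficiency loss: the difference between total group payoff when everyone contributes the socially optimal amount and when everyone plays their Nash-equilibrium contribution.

The private return per contributed unit is 0.34 < 1, so contributing 0 is dominant for every player. At the Nash equilibrium everyone keeps their 34, and the group total is 7 × 34 = 238.
Each contributed unit returns 2.380 to the group as a whole (0.34 to each of 7 players), which exceeds 1, so the social optimum is full contribution: group total = 2.380 × 238 = 566.44.
Efficiency loss = 566.44 − 238 = 328.44.

328.44 dollars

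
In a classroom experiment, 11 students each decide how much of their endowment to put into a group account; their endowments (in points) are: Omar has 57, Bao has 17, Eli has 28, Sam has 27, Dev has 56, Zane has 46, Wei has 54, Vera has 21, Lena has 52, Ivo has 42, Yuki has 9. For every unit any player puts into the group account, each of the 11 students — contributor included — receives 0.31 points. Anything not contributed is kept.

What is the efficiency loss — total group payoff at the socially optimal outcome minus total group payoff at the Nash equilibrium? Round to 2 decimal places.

The private return per contributed unit is 0.31 < 1 for everyone, so the Nash equilibrium is zero contribution and the group total is Σ E_j = 57 + 17 + 28 + 27 + 56 + 46 + 54 + 21 + 52 + 42 + 9 = 409.
Each contributed unit returns 3.410 to the group, so the social optimum is full contribution by everyone: group total = 3.410 × 409 = 1394.69.
Efficiency loss = (3.410 − 1) × 409 = 985.69.

985.69 points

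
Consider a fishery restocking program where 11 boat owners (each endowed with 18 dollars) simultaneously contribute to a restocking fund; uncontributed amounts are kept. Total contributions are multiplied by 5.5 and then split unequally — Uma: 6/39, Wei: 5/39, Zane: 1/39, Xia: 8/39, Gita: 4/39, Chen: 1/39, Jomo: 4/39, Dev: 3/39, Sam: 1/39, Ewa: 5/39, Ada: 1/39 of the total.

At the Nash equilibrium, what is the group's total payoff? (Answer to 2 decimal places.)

Each unit j contributes comes back to j as 5.5 × (j's share), so j prefers to contribute only if that share exceeds 1/5.5 = 0.1818; otherwise keeping the unit dominates.
Xia alone (share 8/39) is above the threshold, contributing 18; the remaining 10 contribute 0. Total contributed: 18.
The restocking fund pays out 5.5 × 18 = 99.00 in total (split across the unequal shares, but the aggregate is all that matters for the group sum).
The 10 free-riders keep 18 each, adding 180. Group total = 180 + 99.00 = 279.00.

279.00 dollars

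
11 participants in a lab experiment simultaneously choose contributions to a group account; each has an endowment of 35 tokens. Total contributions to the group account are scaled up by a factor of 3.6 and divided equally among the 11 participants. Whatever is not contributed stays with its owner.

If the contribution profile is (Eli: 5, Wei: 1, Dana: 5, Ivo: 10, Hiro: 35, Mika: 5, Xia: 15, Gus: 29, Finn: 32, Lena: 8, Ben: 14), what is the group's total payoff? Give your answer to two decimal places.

798.40 tokens

Total contributed: 5 + 1 + 5 + 10 + 35 + 5 + 15 + 29 + 32 + 8 + 14 = 159; total kept: 11 × 35 − 159 = 226.
The group account pays out 3.6 × 159 = 572.40 in aggregate.
Group total = 226 + 572.40 = 798.40.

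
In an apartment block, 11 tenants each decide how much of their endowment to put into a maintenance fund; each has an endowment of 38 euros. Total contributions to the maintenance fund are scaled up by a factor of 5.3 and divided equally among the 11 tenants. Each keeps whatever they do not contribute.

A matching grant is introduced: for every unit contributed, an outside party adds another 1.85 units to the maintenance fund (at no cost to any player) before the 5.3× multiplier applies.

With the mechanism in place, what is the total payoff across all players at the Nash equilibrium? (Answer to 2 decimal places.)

6313.89 euros

The effective private return per unit is now 5.3 × 2.85 / 11 = 1.3732 > 1, so every player's dominant strategy flips to full contribution.
So the Nash equilibrium is full contribution by all 11; the group earns 5.3 × 2.85 × 418 = 6313.89.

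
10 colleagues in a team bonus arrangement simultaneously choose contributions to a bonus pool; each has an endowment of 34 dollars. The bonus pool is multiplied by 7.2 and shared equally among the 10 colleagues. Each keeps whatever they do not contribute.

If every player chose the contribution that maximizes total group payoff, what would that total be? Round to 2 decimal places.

Each contributed unit returns 7.200 to the group as a whole (0.7200 to each of 10 players), which exceeds 1, so the social optimum is full contribution: group total = 7.200 × 340 = 2448.00.

2448.00 dollars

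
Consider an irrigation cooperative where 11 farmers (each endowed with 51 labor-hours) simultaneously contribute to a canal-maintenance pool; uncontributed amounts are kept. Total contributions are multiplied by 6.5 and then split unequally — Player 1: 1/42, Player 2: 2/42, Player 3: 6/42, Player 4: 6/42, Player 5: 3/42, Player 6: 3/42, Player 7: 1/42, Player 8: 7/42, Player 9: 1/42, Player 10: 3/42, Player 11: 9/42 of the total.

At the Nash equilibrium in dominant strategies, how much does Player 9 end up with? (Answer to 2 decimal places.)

Each unit j contributes comes back to j as 6.5 × (j's share), so j prefers to contribute only if that share exceeds 1/6.5 = 0.1538; otherwise keeping the unit dominates.
Player 8 and Player 11 clear that bar, contributing 51 each; the remaining 9 contribute 0. Total contributed: 102.
Player 9 keeps 51 and receives 6.5 × 102 × 1/42 = 15.79 from the canal-maintenance pool, for a payoff of 66.79.

66.79 labor-hours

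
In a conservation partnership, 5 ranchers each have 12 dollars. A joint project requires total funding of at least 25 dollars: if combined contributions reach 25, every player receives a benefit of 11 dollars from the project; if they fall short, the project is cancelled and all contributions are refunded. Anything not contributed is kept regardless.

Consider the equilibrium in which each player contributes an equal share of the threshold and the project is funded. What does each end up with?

18 dollars

Equal share of the threshold: 25/5 = 5.
At this profile no one gains by cutting their contribution: any cut drops the total below 25, the project is cancelled, contributions are refunded, and the deviator ends with 12, which is less than 12 − 5 + 11 = 18. Contributing more than 5 just wastes the excess. So contributing exactly 5 is a best response.
Each player's payoff: 12 − 5 + 11 = 18.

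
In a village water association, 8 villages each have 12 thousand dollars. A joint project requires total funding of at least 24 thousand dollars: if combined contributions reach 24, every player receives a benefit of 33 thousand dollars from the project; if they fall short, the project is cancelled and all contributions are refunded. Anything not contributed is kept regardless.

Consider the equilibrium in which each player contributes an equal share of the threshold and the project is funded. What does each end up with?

42 thousand dollars

Equal share of the threshold: 24/8 = 3.
At this profile no one gains by cutting their contribution: any cut drops the total below 24, the project is cancelled, contributions are refunded, and the deviator ends with 12, which is less than 12 − 3 + 33 = 42. Contributing more than 3 just wastes the excess. So contributing exactly 3 is a best response.
Each player's payoff: 12 − 3 + 33 = 42.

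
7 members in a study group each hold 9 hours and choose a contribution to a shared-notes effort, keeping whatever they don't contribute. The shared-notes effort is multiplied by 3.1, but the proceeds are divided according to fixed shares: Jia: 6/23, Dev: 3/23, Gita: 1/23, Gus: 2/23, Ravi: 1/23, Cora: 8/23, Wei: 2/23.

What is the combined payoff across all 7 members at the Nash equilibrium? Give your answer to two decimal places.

A player with share s gets back 3.1·s per unit contributed, so full contribution is dominant for anyone with s > 1/3.1 = 0.3226 and zero contribution is dominant for anyone below.
The only share above 0.3226 is Cora's 8/23, contributing 9; the remaining 6 contribute 0. Total contributed: 9.
The shared-notes effort pays out 3.1 × 9 = 27.90 in total (split across the unequal shares, but the aggregate is all that matters for the group sum).
The 6 free-riders keep 9 each, adding 54. Group total = 54 + 27.90 = 81.90.

81.90 hours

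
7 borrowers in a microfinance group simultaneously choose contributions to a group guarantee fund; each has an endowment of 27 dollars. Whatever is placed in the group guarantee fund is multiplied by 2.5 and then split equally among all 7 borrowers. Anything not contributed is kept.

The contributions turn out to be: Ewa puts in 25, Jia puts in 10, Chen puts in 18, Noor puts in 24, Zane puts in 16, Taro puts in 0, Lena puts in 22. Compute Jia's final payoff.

Total contributed: 25 + 10 + 18 + 24 + 16 + 0 + 22 = 115.
Each receives 2.5 × 115 / 7 = 41.07 from the group guarantee fund.
Jia keeps 27 − 10 = 17, so Jia's payoff is 17 + 41.07 = 58.07.

58.07 dollars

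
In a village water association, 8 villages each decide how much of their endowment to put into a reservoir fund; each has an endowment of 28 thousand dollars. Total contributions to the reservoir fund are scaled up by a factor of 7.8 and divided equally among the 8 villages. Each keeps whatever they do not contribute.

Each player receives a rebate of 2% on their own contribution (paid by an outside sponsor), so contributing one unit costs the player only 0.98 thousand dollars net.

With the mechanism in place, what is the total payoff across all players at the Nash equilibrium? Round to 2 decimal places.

With the mechanism, a contributed unit returns (7.8/8) / 0.98 = 0.9949 per unit of net cost — still below 1 — so contributing 0 remains dominant for every player.
At the Nash equilibrium no one contributes; group total payoff = 8 × 28 = 224.

224.00 thousand dollars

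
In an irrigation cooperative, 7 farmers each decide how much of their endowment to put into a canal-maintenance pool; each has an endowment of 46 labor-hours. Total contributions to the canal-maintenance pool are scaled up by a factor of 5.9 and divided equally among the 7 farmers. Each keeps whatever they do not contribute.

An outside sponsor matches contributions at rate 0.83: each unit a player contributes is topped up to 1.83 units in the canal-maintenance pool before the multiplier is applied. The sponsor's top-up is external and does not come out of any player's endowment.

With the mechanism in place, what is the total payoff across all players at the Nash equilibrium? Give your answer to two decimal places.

With the mechanism, a contributed unit returns 5.9 × 1.83 / 7 = 1.5424 per unit of net cost to the contributor — now above 1 — so contributing fully is weakly dominant for every player.
At the Nash equilibrium everyone contributes 46. Group total payoff = 5.9 × 1.83 × 322 = 3476.63.

3476.63 labor-hours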